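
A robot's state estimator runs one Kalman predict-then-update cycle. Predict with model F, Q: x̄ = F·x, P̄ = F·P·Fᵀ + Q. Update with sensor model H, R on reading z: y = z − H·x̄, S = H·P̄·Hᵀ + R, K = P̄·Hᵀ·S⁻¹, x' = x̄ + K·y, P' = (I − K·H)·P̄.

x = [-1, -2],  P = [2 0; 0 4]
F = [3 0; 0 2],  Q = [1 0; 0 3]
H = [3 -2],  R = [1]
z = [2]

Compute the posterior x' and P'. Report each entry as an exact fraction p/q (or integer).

x̄ = F·x = [-3, -4]
P̄ = F·P·Fᵀ + Q = [19 0; 0 19]
y = z − H·x̄ = [3]
S = H·P̄·Hᵀ + R = [248]
K = P̄·Hᵀ·S⁻¹ = [57/248; -19/124]
x' = x̄ + K·y = [-573/248, -553/124]
P' = (I − K·H)·P̄ = [1463/248 1083/124; 1083/124 817/62]

x' = [-573/248, -553/124]
P' = [1463/248 1083/124; 1083/124 817/62]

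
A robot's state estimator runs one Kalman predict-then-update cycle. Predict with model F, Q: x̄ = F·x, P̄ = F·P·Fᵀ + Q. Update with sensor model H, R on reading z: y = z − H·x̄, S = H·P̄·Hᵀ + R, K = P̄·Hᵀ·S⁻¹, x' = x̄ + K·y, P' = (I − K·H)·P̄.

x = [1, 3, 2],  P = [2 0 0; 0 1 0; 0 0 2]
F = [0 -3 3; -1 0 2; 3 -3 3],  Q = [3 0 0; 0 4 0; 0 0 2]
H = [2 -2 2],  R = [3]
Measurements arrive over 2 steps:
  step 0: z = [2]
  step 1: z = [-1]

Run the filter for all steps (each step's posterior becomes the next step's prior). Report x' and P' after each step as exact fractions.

step 0: x' = [-57/439, 1429/439, 1904/439], P' = [5070/439 4548/439 -387/439; 4548/439 6082/439 1546/439; -387/439 1546/439 2137/439]
step 1: x' = [708453/134593, 1204767/134593, 426118/134593], P' = [5886336/134593 4994601/134593 -799224/134593; 4994601/134593 5142070/134593 154213/134593; -799224/134593 154213/134593 967627/134593]

step 0: x̄ = F·x = [-3, 3, 0]
step 0: P̄ = F·P·Fᵀ + Q = [30 12 27; 12 14 6; 27 6 47]
step 0: y = z − H·x̄ = [14]
step 0: S = H·P̄·Hᵀ + R = [439]
step 0: K = P̄·Hᵀ·S⁻¹ = [90/439; 8/439; 136/439]
step 0: x' = x̄ + K·y = [-57/439, 1429/439, 1904/439]
step 0: P' = (I − K·H)·P̄ = [5070/439 4548/439 -387/439; 4548/439 6082/439 1546/439; -387/439 1546/439 2137/439]
step 1: x̄ = F·x = [1425/439, 3865/439, 1254/439]
step 1: P̄ = F·P·Fᵀ + Q = [47460/439 18351/439 1728/439; 18351/439 16922/439 819/439; 1728/439 819/439 3821/439]
step 1: y = z − H·x̄ = [1933/439]
step 1: S = H·P̄·Hᵀ + R = [134593/439]
step 1: K = P̄·Hᵀ·S⁻¹ = [61674/134593; 4496/134593; 9460/134593]
step 1: x' = x̄ + K·y = [708453/134593, 1204767/134593, 426118/134593]
step 1: P' = (I − K·H)·P̄ = [5886336/134593 4994601/134593 -799224/134593; 4994601/134593 5142070/134593 154213/134593; -799224/134593 154213/134593 967627/134593]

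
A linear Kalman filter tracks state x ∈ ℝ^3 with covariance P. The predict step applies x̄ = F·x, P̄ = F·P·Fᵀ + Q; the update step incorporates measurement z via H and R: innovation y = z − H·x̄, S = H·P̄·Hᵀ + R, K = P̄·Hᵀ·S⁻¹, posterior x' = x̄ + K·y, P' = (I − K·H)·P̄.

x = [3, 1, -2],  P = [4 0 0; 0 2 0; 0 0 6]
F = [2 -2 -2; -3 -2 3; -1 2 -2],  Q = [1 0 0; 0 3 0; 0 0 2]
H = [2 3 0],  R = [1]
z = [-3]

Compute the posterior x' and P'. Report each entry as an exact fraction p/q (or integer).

x' = [1000/241, -913/241, -557/241]
P' = [10127/241 -6761/241 -392/241; -6761/241 9081/482 248/241; -392/241 248/241 5958/241]

x̄ = F·x = [8, -17, 3]
P̄ = F·P·Fᵀ + Q = [49 -52 8; -52 101 -32; 8 -32 38]
y = z − H·x̄ = [32]
S = H·P̄·Hᵀ + R = [482]
K = P̄·Hᵀ·S⁻¹ = [-29/241; 199/482; -40/241]
x' = x̄ + K·y = [1000/241, -913/241, -557/241]
P' = (I − K·H)·P̄ = [10127/241 -6761/241 -392/241; -6761/241 9081/482 248/241; -392/241 248/241 5958/241]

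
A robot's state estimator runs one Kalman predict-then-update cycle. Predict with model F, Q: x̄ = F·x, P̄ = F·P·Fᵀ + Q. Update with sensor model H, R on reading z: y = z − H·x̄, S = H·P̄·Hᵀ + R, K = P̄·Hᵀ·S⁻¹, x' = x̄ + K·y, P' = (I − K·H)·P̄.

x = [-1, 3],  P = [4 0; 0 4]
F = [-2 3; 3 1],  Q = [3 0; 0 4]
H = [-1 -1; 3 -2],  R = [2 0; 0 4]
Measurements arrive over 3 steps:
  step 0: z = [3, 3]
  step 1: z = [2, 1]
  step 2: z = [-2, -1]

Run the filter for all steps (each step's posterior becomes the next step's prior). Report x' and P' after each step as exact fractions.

step 0: x' = [-13285/29419, -65456/29419], P' = [13876/29419 9056/29419; 9056/29419 25212/29419]
step 1: x' = [-6883603/7804393, -12834677/7804393], P' = [17625196/39021965 2254912/7804393; 2254912/7804393 6335996/7804393]
step 2: x' = [15163103909/49064182991, 44820007032/49064182991], P' = [22113512356/49064182991 14115472896/49064182991; 14115472896/49064182991 39723400796/49064182991]

step 0: x̄ = F·x = [11, 0]
step 0: P̄ = F·P·Fᵀ + Q = [55 -12; -12 44]
step 0: y = z − H·x̄ = [14, -30]
step 0: S = H·P̄·Hᵀ + R = [77 -65; -65 819]
step 0: K = P̄·Hᵀ·S⁻¹ = [-882/2263 5879/29419; -1318/2263 -5814/29419]
step 0: x' = x̄ + K·y = [-13285/29419, -65456/29419]
step 0: P' = (I − K·H)·P̄ = [13876/29419 9056/29419; 9056/29419 25212/29419]
step 1: x̄ = F·x = [-2326/403, -105311/29419]
step 1: P̄ = F·P·Fᵀ + Q = [3589/403 764/403; 764/403 322108/29419]
step 1: y = z − H·x̄ = [-216271/29419, 328191/29419]
step 1: S = H·P̄·Hᵀ + R = [754487/29419 -197547/29419; -197547/29419 3094817/29419]
step 1: K = P̄·Hᵀ·S⁻¹ = [-14449878/39021965 7581617/39021965; -4295454/7804393 -1476814/7804393]
step 1: x' = x̄ + K·y = [-6883603/7804393, -12834677/7804393]
step 1: P' = (I − K·H)·P̄ = [17625196/39021965 2254912/7804393; 2254912/7804393 6335996/7804393]
step 2: x̄ = F·x = [-24736825/7804393, -33485486/7804393]
step 2: P̄ = F·P·Fᵀ + Q = [337391779/39021965 68210684/39021965; 68210684/39021965 414041964/39021965]
step 2: y = z − H·x̄ = [-73831097/7804393, -564890/7804393]
step 2: S = H·P̄·Hᵀ + R = [965899041/39021965 -252302093/39021965; -252302093/39021965 4030253519/39021965]
step 2: K = P̄·Hᵀ·S⁻¹ = [-18114492626/49064182991 9527397819/49064182991; -26919436846/49064182991 -9275095726/49064182991]
step 2: x' = x̄ + K·y = [15163103909/49064182991, 44820007032/49064182991]
step 2: P' = (I − K·H)·P̄ = [22113512356/49064182991 14115472896/49064182991; 14115472896/49064182991 39723400796/49064182991]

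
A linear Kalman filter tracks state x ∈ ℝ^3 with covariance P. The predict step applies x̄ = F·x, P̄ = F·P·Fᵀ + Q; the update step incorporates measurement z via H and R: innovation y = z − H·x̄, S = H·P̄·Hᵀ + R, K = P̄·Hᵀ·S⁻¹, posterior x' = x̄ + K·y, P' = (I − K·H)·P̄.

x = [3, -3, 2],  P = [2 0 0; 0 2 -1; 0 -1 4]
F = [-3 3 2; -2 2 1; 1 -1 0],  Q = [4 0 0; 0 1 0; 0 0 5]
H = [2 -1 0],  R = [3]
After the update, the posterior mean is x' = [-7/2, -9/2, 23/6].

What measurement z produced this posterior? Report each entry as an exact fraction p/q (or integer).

z = [-2]

x̄ = F·x = [-14, -10, 6]
P̄ = F·P·Fᵀ + Q = [44 25 -10; 25 17 -7; -10 -7 9]
S = H·P̄·Hᵀ + R = [96]
K = P̄·Hᵀ·S⁻¹ = [21/32; 11/32; -13/96]
x' − x̄ = [21/2, 11/2, -13/6] = K·y
y = (KᵀK)⁻¹·Kᵀ·(x' − x̄) = [16]
z = y + H·x̄ = [16] + [-18] = [-2]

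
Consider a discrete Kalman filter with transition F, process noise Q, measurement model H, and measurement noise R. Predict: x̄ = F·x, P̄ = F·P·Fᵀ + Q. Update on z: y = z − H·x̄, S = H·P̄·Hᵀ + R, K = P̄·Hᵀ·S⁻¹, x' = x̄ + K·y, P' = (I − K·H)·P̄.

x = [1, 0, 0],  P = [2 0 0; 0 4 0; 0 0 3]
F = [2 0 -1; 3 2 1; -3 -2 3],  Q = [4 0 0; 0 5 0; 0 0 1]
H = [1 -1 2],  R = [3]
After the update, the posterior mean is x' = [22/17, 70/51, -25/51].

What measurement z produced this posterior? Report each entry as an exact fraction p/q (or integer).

z = [-1]

x̄ = F·x = [2, 3, -3]
P̄ = F·P·Fᵀ + Q = [15 9 -21; 9 42 -25; -21 -25 62]
S = H·P̄·Hᵀ + R = [306]
K = P̄·Hᵀ·S⁻¹ = [-2/17; -83/306; 64/153]
x' − x̄ = [-12/17, -83/51, 128/51] = K·y
y = (KᵀK)⁻¹·Kᵀ·(x' − x̄) = [6]
z = y + H·x̄ = [6] + [-7] = [-1]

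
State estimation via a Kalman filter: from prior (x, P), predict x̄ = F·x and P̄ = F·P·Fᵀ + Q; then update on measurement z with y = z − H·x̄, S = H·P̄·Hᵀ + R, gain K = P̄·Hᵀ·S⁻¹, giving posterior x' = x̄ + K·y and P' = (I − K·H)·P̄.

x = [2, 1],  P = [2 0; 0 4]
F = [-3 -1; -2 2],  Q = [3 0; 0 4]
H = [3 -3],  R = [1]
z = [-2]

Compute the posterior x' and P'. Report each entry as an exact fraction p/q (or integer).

x̄ = F·x = [-7, -2]
P̄ = F·P·Fᵀ + Q = [25 4; 4 28]
y = z − H·x̄ = [13]
S = H·P̄·Hᵀ + R = [406]
K = P̄·Hᵀ·S⁻¹ = [9/58; -36/203]
x' = x̄ + K·y = [-289/58, -874/203]
P' = (I − K·H)·P̄ = [883/58 440/29; 440/29 3092/203]

x' = [-289/58, -874/203]
P' = [883/58 440/29; 440/29 3092/203]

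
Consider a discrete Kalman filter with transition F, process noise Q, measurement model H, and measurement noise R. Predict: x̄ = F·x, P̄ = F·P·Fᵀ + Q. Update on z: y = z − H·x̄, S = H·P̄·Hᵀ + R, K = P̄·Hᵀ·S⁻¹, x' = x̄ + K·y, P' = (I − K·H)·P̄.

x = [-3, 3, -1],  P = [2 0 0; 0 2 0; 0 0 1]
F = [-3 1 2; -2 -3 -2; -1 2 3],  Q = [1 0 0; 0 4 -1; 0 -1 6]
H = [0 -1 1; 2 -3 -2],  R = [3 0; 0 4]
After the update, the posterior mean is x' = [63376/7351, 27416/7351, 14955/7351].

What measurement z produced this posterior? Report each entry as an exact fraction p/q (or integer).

x̄ = F·x = [10, -1, 6]
P̄ = F·P·Fᵀ + Q = [25 2 16; 2 34 -15; 16 -15 25]
S = H·P̄·Hᵀ + R = [92 95; 95 178]
K = P̄·Hᵀ·S⁻¹ = [1352/7351 -226/7351; -2262/7351 -1601/7351; 4555/7351 -1316/7351]
x' − x̄ = [-10134/7351, 34767/7351, -29151/7351] = K·y
y = (KᵀK)⁻¹·Kᵀ·(x' − x̄) = [-9, -9]
z = y + H·x̄ = [-9, -9] + [7, 11] = [-2, 2]

z = [-2, 2]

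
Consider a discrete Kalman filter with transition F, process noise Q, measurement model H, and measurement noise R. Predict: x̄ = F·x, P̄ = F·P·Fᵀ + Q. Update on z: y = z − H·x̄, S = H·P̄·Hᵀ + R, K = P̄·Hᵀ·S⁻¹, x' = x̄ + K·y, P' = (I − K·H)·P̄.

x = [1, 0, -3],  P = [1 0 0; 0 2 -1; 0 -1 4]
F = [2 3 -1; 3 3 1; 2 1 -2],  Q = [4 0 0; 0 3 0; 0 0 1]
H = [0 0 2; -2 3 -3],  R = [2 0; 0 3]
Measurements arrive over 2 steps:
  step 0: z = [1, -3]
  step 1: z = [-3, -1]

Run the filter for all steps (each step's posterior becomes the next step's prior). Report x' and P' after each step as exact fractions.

step 0: x' = [-13575/8068, -12403/8068, 1215/2017], P' = [103953/8068 74169/8068 1113/2017; 74169/8068 58881/8068 1657/2017; 1113/2017 1657/2017 941/2017]
step 1: x' = [-11915083/4678143, -48690931/14034429, -2361514/1559381], P' = [207337069/17153191 460986937/51459573 13344420/17153191; 460986937/51459573 1140904348/154378719 17399328/17153191; 13344420/17153191 17399328/17153191 8526307/17153191]

step 0: x̄ = F·x = [5, 0, 8]
step 0: P̄ = F·P·Fᵀ + Q = [36 20 25; 20 28 9; 25 9 27]
step 0: y = z − H·x̄ = [-15, 31]
step 0: S = H·P̄·Hᵀ + R = [110 -208; -208 540]
step 0: K = P̄·Hᵀ·S⁻¹ = [1113/2017 415/8068; 1657/2017 2807/8068; 941/2017 -26/2017]
step 0: x' = x̄ + K·y = [-13575/8068, -12403/8068, 1215/2017]
step 0: P' = (I − K·H)·P̄ = [103953/8068 74169/8068 1113/2017; 74169/8068 58881/8068 1657/2017; 1113/2017 1657/2017 941/2017]
step 1: x̄ = F·x = [-69219/8068, -36537/4034, -49273/8068]
step 1: P̄ = F·P·Fᵀ + Q = [1814229/8068 1128983/4034 1120227/8068; 1128983/4034 723749/2017 704703/4034; 1120227/8068 704703/4034 732365/8068]
step 1: y = z − H·x̄ = [37171/4034, -75103/8068]
step 1: S = H·P̄·Hᵀ + R = [736399/2017 -209331/4034; -209331/4034 905193/8068]
step 1: K = P̄·Hᵀ·S⁻¹ = [13344420/17153191 6279539/51459573; 17399328/17153191 62336522/154378719; 8526307/17153191 -23259/17153191]
step 1: x' = x̄ + K·y = [-11915083/4678143, -48690931/14034429, -2361514/1559381]
step 1: P' = (I − K·H)·P̄ = [207337069/17153191 460986937/51459573 13344420/17153191; 460986937/51459573 1140904348/154378719 17399328/17153191; 13344420/17153191 17399328/17153191 8526307/17153191]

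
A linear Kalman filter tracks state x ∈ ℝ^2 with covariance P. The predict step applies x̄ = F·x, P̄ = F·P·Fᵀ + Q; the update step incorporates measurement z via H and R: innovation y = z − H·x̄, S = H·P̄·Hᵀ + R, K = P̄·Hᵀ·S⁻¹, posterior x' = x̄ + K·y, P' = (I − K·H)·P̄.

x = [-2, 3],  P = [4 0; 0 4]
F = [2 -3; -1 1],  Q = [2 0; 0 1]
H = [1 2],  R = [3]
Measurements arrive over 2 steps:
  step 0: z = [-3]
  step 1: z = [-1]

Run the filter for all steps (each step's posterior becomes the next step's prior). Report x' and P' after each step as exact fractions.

step 0: x' = [-13, 5], P' = [506/13 -232/13; -232/13 113/13]
step 1: x' = [-3057/115, 1432/115], P' = [50653/230 -24083/230; -24083/230 11563/230]

step 0: x̄ = F·x = [-13, 5]
step 0: P̄ = F·P·Fᵀ + Q = [54 -20; -20 9]
step 0: y = z − H·x̄ = [0]
step 0: S = H·P̄·Hᵀ + R = [13]
step 0: K = P̄·Hᵀ·S⁻¹ = [14/13; -2/13]
step 0: x' = x̄ + K·y = [-13, 5]
step 0: P' = (I − K·H)·P̄ = [506/13 -232/13; -232/13 113/13]
step 1: x̄ = F·x = [-41, 18]
step 1: P̄ = F·P·Fᵀ + Q = [5851/13 -2511/13; -2511/13 1096/13]
step 1: y = z − H·x̄ = [4]
step 1: S = H·P̄·Hᵀ + R = [230/13]
step 1: K = P̄·Hᵀ·S⁻¹ = [829/230; -319/230]
step 1: x' = x̄ + K·y = [-3057/115, 1432/115]
step 1: P' = (I − K·H)·P̄ = [50653/230 -24083/230; -24083/230 11563/230]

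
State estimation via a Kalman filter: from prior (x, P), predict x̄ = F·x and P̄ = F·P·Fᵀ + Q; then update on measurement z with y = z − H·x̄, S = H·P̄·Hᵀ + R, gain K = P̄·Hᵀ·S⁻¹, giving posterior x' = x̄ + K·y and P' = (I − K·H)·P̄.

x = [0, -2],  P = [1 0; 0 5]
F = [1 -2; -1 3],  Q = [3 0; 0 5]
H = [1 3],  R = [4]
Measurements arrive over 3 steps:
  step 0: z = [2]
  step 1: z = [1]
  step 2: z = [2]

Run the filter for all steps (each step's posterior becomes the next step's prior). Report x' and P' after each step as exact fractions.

step 0: x' = [100/301, 146/301], P' = [2463/301 -913/301; -913/301 467/301]
step 1: x' = [-11508/73951, 29181/73951], P' = [772770/73951 -285062/73951; -285062/73951 136510/73951]
step 2: x' = [-13576581/21607258, 19036207/21607258], P' = [234530307/21607258 -86670781/21607258; -86670781/21607258 41193355/21607258]

step 0: x̄ = F·x = [4, -6]
step 0: P̄ = F·P·Fᵀ + Q = [24 -31; -31 51]
step 0: y = z − H·x̄ = [16]
step 0: S = H·P̄·Hᵀ + R = [301]
step 0: K = P̄·Hᵀ·S⁻¹ = [-69/301; 122/301]
step 0: x' = x̄ + K·y = [100/301, 146/301]
step 0: P' = (I − K·H)·P̄ = [2463/301 -913/301; -913/301 467/301]
step 1: x̄ = F·x = [-192/301, 338/301]
step 1: P̄ = F·P·Fᵀ + Q = [8886/301 -9830/301; -9830/301 13649/301]
step 1: y = z − H·x̄ = [-521/301]
step 1: S = H·P̄·Hᵀ + R = [73951/301]
step 1: K = P̄·Hᵀ·S⁻¹ = [-20604/73951; 31117/73951]
step 1: x' = x̄ + K·y = [-11508/73951, 29181/73951]
step 1: P' = (I − K·H)·P̄ = [772770/73951 -285062/73951; -285062/73951 136510/73951]
step 2: x̄ = F·x = [-69870/73951, 99051/73951]
step 2: P̄ = F·P·Fᵀ + Q = [2680911/73951 -3017140/73951; -3017140/73951 4081487/73951]
step 2: y = z − H·x̄ = [-79381/73951]
step 2: S = H·P̄·Hᵀ + R = [21607258/73951]
step 2: K = P̄·Hᵀ·S⁻¹ = [-6370509/21607258; 9227321/21607258]
step 2: x' = x̄ + K·y = [-13576581/21607258, 19036207/21607258]
step 2: P' = (I − K·H)·P̄ = [234530307/21607258 -86670781/21607258; -86670781/21607258 41193355/21607258]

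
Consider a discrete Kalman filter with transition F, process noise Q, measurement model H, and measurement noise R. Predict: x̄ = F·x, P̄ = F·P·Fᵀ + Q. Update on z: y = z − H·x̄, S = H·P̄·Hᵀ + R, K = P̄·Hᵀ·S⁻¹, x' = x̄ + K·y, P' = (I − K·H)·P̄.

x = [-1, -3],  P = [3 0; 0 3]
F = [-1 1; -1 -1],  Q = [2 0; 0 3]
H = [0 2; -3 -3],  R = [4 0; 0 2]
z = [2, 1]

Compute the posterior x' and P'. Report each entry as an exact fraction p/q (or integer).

x̄ = F·x = [-2, 4]
P̄ = F·P·Fᵀ + Q = [8 0; 0 9]
y = z − H·x̄ = [-6, 7]
S = H·P̄·Hᵀ + R = [40 -54; -54 155]
K = P̄·Hᵀ·S⁻¹ = [-324/821 -240/821; 333/821 -27/821]
x' = x̄ + K·y = [-1378/821, 1097/821]
P' = (I − K·H)·P̄ = [808/821 -648/821; -648/821 666/821]

x' = [-1378/821, 1097/821]
P' = [808/821 -648/821; -648/821 666/821]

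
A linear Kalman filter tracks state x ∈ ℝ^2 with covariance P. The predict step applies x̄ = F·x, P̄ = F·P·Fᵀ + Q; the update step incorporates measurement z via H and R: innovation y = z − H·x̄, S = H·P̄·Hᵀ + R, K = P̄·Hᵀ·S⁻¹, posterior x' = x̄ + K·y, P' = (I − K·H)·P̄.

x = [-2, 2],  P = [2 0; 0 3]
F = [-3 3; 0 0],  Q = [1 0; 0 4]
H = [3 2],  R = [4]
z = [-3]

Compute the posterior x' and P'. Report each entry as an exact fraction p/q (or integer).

x' = [-87/217, -156/217]
P' = [460/217 -552/217; -552/217 836/217]

x̄ = F·x = [12, 0]
P̄ = F·P·Fᵀ + Q = [46 0; 0 4]
y = z − H·x̄ = [-39]
S = H·P̄·Hᵀ + R = [434]
K = P̄·Hᵀ·S⁻¹ = [69/217; 4/217]
x' = x̄ + K·y = [-87/217, -156/217]
P' = (I − K·H)·P̄ = [460/217 -552/217; -552/217 836/217]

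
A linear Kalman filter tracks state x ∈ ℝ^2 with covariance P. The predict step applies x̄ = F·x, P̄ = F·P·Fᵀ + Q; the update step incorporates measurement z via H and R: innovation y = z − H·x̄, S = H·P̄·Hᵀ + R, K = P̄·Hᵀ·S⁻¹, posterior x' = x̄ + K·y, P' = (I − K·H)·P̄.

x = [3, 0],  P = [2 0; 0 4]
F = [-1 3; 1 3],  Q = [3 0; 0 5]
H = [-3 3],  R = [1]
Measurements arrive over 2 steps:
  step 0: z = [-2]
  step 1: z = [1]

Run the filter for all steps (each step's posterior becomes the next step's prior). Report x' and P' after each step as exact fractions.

step 0: x̄ = F·x = [-3, 3]
step 0: P̄ = F·P·Fᵀ + Q = [41 34; 34 43]
step 0: y = z − H·x̄ = [-20]
step 0: S = H·P̄·Hᵀ + R = [145]
step 0: K = P̄·Hᵀ·S⁻¹ = [-21/145; 27/145]
step 0: x' = x̄ + K·y = [-3/29, -21/29]
step 0: P' = (I − K·H)·P̄ = [5504/145 5497/145; 5497/145 5506/145]
step 1: x̄ = F·x = [-60/29, -66/29]
step 1: P̄ = F·P·Fᵀ + Q = [22511/145 8810/29; 8810/29 17753/29]
step 1: y = z − H·x̄ = [47/29]
step 1: S = H·P̄·Hᵀ + R = [208729/145]
step 1: K = P̄·Hᵀ·S⁻¹ = [64617/208729; 134145/208729]
step 1: x' = x̄ + K·y = [-327129/208729, -257631/208729]
step 1: P' = (I − K·H)·P̄ = [3609254/208729 3630793/208729; 3630793/208729 3675508/208729]

step 0: x' = [-3/29, -21/29], P' = [5504/145 5497/145; 5497/145 5506/145]
step 1: x' = [-327129/208729, -257631/208729], P' = [3609254/208729 3630793/208729; 3630793/208729 3675508/208729]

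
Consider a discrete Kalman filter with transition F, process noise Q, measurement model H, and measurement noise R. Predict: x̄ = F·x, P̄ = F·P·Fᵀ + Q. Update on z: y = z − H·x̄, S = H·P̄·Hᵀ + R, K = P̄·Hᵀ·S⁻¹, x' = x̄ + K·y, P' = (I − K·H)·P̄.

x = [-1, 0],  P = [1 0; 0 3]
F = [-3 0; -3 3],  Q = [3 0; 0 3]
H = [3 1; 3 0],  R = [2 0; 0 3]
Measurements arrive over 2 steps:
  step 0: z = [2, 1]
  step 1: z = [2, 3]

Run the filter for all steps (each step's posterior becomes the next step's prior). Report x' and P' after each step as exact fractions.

step 0: x' = [285/718, 591/718], P' = [411/1436 -1143/1436; -1143/1436 5883/1436]
step 1: x' = [880119/1243546, 127713/1243546], P' = [334389/1243546 -927153/1243546; -927153/1243546 4938681/1243546]

step 0: x̄ = F·x = [3, 3]
step 0: P̄ = F·P·Fᵀ + Q = [12 9; 9 39]
step 0: y = z − H·x̄ = [-10, -8]
step 0: S = H·P̄·Hᵀ + R = [203 135; 135 111]
step 0: K = P̄·Hᵀ·S⁻¹ = [45/1436 411/1436; 1227/1436 -1143/1436]
step 0: x' = x̄ + K·y = [285/718, 591/718]
step 0: P' = (I − K·H)·P̄ = [411/1436 -1143/1436; -1143/1436 5883/1436]
step 1: x̄ = F·x = [-855/718, 459/359]
step 1: P̄ = F·P·Fᵀ + Q = [8007/1436 6993/718; 6993/718 20382/359]
step 1: y = z − H·x̄ = [3083/718, 4719/718]
step 1: S = H·P̄·Hᵀ + R = [240379/1436 114021/1436; 114021/1436 76371/1436]
step 1: K = P̄·Hᵀ·S⁻¹ = [38007/1243546 334389/1243546; 1078611/1243546 -927153/1243546]
step 1: x' = x̄ + K·y = [880119/1243546, 127713/1243546]
step 1: P' = (I − K·H)·P̄ = [334389/1243546 -927153/1243546; -927153/1243546 4938681/1243546]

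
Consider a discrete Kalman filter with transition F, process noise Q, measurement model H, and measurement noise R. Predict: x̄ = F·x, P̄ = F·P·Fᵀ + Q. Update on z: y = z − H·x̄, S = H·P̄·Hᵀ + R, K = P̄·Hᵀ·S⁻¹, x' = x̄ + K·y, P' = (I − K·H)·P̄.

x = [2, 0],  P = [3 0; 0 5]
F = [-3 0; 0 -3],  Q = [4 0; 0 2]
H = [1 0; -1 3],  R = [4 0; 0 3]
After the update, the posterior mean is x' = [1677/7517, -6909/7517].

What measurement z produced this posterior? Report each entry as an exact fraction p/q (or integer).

x̄ = F·x = [-6, 0]
P̄ = F·P·Fᵀ + Q = [31 0; 0 47]
S = H·P̄·Hᵀ + R = [35 -31; -31 457]
K = P̄·Hᵀ·S⁻¹ = [6603/7517 -62/7517; 4371/15034 4935/15034]
x' − x̄ = [46779/7517, -6909/7517] = K·y
y = (KᵀK)⁻¹·Kᵀ·(x' − x̄) = [7, -9]
z = y + H·x̄ = [7, -9] + [-6, 6] = [1, -3]

z = [1, -3]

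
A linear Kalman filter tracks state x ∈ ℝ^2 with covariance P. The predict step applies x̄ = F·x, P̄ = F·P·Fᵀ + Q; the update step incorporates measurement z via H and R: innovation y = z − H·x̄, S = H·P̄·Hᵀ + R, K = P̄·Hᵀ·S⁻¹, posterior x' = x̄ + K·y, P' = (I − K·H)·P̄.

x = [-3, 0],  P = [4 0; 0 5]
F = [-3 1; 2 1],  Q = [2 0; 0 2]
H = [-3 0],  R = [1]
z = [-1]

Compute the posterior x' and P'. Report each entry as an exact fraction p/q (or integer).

x' = [69/194, -423/194]
P' = [43/388 -19/388; -19/388 5675/388]

x̄ = F·x = [9, -6]
P̄ = F·P·Fᵀ + Q = [43 -19; -19 23]
y = z − H·x̄ = [26]
S = H·P̄·Hᵀ + R = [388]
K = P̄·Hᵀ·S⁻¹ = [-129/388; 57/388]
x' = x̄ + K·y = [69/194, -423/194]
P' = (I − K·H)·P̄ = [43/388 -19/388; -19/388 5675/388]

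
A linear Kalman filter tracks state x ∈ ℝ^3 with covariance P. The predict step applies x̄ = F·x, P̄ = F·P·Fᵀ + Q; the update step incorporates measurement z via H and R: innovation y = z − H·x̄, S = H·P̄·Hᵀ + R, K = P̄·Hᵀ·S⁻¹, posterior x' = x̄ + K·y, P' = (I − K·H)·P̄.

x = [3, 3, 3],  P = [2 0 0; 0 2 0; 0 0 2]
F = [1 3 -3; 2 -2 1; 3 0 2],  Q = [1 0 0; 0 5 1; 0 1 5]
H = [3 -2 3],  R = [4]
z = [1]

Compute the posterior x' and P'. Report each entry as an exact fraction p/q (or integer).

x̄ = F·x = [3, 3, 15]
P̄ = F·P·Fᵀ + Q = [39 -14 -6; -14 23 17; -6 17 31]
y = z − H·x̄ = [-47]
S = H·P̄·Hᵀ + R = [582]
K = P̄·Hᵀ·S⁻¹ = [127/582; -37/582; 41/582]
x' = x̄ + K·y = [-4223/582, 3485/582, 6803/582]
P' = (I − K·H)·P̄ = [6569/582 -3449/582 -8699/582; -3449/582 12017/582 11411/582; -8699/582 11411/582 16361/582]

x' = [-4223/582, 3485/582, 6803/582]
P' = [6569/582 -3449/582 -8699/582; -3449/582 12017/582 11411/582; -8699/582 11411/582 16361/582]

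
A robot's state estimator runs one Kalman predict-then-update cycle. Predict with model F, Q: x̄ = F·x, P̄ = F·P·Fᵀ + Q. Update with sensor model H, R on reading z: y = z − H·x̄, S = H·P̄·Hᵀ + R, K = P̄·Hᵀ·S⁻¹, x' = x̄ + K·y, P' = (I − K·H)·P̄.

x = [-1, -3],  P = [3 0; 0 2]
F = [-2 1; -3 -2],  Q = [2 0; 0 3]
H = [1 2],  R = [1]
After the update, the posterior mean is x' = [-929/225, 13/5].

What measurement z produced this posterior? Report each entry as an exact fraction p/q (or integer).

x̄ = F·x = [-1, 9]
P̄ = F·P·Fᵀ + Q = [16 14; 14 38]
S = H·P̄·Hᵀ + R = [225]
K = P̄·Hᵀ·S⁻¹ = [44/225; 2/5]
x' − x̄ = [-704/225, -32/5] = K·y
y = (KᵀK)⁻¹·Kᵀ·(x' − x̄) = [-16]
z = y + H·x̄ = [-16] + [17] = [1]

z = [1]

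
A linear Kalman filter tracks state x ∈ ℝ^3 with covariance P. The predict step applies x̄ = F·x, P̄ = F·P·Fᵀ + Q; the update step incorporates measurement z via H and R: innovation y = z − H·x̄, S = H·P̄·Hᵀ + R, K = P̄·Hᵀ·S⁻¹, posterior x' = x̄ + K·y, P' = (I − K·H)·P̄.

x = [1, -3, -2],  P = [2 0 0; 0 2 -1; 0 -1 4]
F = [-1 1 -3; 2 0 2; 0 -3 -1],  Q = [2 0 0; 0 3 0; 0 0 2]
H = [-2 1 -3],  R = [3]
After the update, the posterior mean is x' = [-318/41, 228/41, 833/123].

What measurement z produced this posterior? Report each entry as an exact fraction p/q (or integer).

z = [1]

x̄ = F·x = [2, -2, 11]
P̄ = F·P·Fᵀ + Q = [48 -30 -2; -30 27 -2; -2 -2 18]
S = H·P̄·Hᵀ + R = [492]
K = P̄·Hᵀ·S⁻¹ = [-10/41; 31/164; -13/123]
x' − x̄ = [-400/41, 310/41, -520/123] = K·y
y = (KᵀK)⁻¹·Kᵀ·(x' − x̄) = [40]
z = y + H·x̄ = [40] + [-39] = [1]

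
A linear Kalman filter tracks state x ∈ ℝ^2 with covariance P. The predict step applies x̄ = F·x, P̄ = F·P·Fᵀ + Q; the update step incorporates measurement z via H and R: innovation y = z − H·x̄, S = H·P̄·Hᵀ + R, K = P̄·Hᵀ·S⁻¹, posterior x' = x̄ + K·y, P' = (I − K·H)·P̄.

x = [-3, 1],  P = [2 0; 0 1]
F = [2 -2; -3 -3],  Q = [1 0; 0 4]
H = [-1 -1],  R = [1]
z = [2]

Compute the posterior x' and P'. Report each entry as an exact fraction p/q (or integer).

x̄ = F·x = [-8, 6]
P̄ = F·P·Fᵀ + Q = [13 -6; -6 31]
y = z − H·x̄ = [0]
S = H·P̄·Hᵀ + R = [33]
K = P̄·Hᵀ·S⁻¹ = [-7/33; -25/33]
x' = x̄ + K·y = [-8, 6]
P' = (I − K·H)·P̄ = [380/33 -373/33; -373/33 398/33]

x' = [-8, 6]
P' = [380/33 -373/33; -373/33 398/33]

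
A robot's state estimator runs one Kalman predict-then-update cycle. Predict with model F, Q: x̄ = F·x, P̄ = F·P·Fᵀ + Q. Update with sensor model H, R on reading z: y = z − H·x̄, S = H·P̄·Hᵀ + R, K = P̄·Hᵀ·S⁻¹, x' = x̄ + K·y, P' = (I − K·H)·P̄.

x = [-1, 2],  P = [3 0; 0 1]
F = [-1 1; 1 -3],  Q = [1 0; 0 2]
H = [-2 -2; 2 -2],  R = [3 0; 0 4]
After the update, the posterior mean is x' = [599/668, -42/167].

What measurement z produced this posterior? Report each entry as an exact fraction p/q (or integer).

x̄ = F·x = [3, -7]
P̄ = F·P·Fᵀ + Q = [5 -6; -6 14]
S = H·P̄·Hᵀ + R = [31 36; 36 128]
K = P̄·Hᵀ·S⁻¹ = [-67/334 305/1336; -38/167 -83/334]
x' − x̄ = [-1405/668, 1127/167] = K·y
y = (KᵀK)⁻¹·Kᵀ·(x' − x̄) = [-10, -18]
z = y + H·x̄ = [-10, -18] + [8, 20] = [-2, 2]

z = [-2, 2]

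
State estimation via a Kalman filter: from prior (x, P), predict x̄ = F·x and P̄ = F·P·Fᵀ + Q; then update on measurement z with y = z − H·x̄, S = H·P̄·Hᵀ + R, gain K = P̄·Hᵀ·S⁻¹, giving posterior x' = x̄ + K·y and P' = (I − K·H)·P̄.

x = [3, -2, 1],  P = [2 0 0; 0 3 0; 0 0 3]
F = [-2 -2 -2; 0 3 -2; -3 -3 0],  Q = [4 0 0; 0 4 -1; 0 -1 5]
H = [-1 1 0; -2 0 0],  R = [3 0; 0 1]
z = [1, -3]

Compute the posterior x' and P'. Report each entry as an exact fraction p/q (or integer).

x' = [4567/3287, 10761/6574, -14062/3287]
P' = [810/3287 747/3287 192/3287; 747/3287 19785/6574 -4863/3287; 192/3287 -4863/3287 43580/3287]

x̄ = F·x = [-4, -8, -3]
P̄ = F·P·Fᵀ + Q = [36 -6 30; -6 43 -28; 30 -28 50]
y = z − H·x̄ = [5, -11]
S = H·P̄·Hᵀ + R = [94 84; 84 145]
K = P̄·Hᵀ·S⁻¹ = [-21/3287 -1620/3287; 6097/6574 -1494/3287; -1685/3287 -384/3287]
x' = x̄ + K·y = [4567/3287, 10761/6574, -14062/3287]
P' = (I − K·H)·P̄ = [810/3287 747/3287 192/3287; 747/3287 19785/6574 -4863/3287; 192/3287 -4863/3287 43580/3287]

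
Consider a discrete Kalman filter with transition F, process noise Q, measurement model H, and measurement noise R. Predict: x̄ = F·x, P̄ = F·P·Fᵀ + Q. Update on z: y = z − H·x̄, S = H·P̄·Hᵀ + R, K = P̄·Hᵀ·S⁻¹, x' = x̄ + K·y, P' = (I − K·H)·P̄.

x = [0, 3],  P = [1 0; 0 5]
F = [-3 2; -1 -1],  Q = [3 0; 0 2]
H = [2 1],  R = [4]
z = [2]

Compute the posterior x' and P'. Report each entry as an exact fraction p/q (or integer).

x' = [39/16, -21/8]
P' = [335/112 -221/56; -221/56 215/28]

x̄ = F·x = [6, -3]
P̄ = F·P·Fᵀ + Q = [32 -7; -7 8]
y = z − H·x̄ = [-7]
S = H·P̄·Hᵀ + R = [112]
K = P̄·Hᵀ·S⁻¹ = [57/112; -3/56]
x' = x̄ + K·y = [39/16, -21/8]
P' = (I − K·H)·P̄ = [335/112 -221/56; -221/56 215/28]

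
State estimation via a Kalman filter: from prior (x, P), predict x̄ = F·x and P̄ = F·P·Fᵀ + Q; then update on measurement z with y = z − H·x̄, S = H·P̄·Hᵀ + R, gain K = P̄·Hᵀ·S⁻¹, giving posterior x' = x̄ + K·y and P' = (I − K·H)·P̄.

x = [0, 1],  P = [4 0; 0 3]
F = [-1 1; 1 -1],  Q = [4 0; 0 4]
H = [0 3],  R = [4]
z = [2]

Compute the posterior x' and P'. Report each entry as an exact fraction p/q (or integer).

x' = [-2/103, 62/103]
P' = [692/103 -28/103; -28/103 44/103]

x̄ = F·x = [1, -1]
P̄ = F·P·Fᵀ + Q = [11 -7; -7 11]
y = z − H·x̄ = [5]
S = H·P̄·Hᵀ + R = [103]
K = P̄·Hᵀ·S⁻¹ = [-21/103; 33/103]
x' = x̄ + K·y = [-2/103, 62/103]
P' = (I − K·H)·P̄ = [692/103 -28/103; -28/103 44/103]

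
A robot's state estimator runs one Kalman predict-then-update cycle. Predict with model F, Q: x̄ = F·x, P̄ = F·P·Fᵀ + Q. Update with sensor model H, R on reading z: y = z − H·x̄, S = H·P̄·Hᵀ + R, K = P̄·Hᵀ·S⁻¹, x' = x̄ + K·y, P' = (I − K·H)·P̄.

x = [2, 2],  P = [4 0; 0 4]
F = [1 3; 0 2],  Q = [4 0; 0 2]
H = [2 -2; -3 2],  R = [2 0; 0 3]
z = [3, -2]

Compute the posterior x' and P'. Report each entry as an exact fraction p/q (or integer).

x̄ = F·x = [8, 4]
P̄ = F·P·Fᵀ + Q = [44 24; 24 18]
y = z − H·x̄ = [-5, 14]
S = H·P̄·Hᵀ + R = [58 -96; -96 183]
K = P̄·Hᵀ·S⁻¹ = [-124/233 -172/233; -210/233 -156/233]
x' = x̄ + K·y = [76/233, -202/233]
P' = (I − K·H)·P̄ = [764/233 888/233; 888/233 1098/233]

x' = [76/233, -202/233]
P' = [764/233 888/233; 888/233 1098/233]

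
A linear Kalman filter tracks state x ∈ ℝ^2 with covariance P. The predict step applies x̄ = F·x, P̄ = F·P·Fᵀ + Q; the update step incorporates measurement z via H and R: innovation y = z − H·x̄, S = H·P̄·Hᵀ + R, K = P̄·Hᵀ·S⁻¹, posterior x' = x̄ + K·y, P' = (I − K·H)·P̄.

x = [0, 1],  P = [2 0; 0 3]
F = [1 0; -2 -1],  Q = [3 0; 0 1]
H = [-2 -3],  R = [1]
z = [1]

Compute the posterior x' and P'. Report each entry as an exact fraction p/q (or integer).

x' = [-4/81, -25/81]
P' = [401/81 -268/81; -268/81 188/81]

x̄ = F·x = [0, -1]
P̄ = F·P·Fᵀ + Q = [5 -4; -4 12]
y = z − H·x̄ = [-2]
S = H·P̄·Hᵀ + R = [81]
K = P̄·Hᵀ·S⁻¹ = [2/81; -28/81]
x' = x̄ + K·y = [-4/81, -25/81]
P' = (I − K·H)·P̄ = [401/81 -268/81; -268/81 188/81]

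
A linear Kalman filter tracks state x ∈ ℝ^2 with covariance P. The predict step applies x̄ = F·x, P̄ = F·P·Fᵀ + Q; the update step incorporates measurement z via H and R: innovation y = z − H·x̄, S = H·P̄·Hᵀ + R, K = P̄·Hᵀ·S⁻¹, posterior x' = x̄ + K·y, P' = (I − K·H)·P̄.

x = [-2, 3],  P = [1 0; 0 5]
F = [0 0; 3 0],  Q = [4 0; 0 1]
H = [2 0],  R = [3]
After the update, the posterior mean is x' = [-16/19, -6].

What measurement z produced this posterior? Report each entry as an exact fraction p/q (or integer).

x̄ = F·x = [0, -6]
P̄ = F·P·Fᵀ + Q = [4 0; 0 10]
S = H·P̄·Hᵀ + R = [19]
K = P̄·Hᵀ·S⁻¹ = [8/19; 0]
x' − x̄ = [-16/19, 0] = K·y
y = (KᵀK)⁻¹·Kᵀ·(x' − x̄) = [-2]
z = y + H·x̄ = [-2] + [0] = [-2]

z = [-2]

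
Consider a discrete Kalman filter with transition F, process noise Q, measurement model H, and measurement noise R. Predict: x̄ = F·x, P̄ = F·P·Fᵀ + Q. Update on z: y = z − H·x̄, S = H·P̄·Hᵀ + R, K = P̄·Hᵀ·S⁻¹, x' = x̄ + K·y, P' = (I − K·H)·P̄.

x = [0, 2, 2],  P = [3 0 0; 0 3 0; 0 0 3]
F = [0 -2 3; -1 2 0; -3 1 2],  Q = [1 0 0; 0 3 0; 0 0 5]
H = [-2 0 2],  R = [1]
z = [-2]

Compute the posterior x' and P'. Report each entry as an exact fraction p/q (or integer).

x̄ = F·x = [2, 4, 6]
P̄ = F·P·Fᵀ + Q = [40 -12 12; -12 18 15; 12 15 47]
y = z − H·x̄ = [-10]
S = H·P̄·Hᵀ + R = [253]
K = P̄·Hᵀ·S⁻¹ = [-56/253; 54/253; 70/253]
x' = x̄ + K·y = [1066/253, 472/253, 818/253]
P' = (I − K·H)·P̄ = [6984/253 -12/253 6956/253; -12/253 1638/253 15/253; 6956/253 15/253 6991/253]

x' = [1066/253, 472/253, 818/253]
P' = [6984/253 -12/253 6956/253; -12/253 1638/253 15/253; 6956/253 15/253 6991/253]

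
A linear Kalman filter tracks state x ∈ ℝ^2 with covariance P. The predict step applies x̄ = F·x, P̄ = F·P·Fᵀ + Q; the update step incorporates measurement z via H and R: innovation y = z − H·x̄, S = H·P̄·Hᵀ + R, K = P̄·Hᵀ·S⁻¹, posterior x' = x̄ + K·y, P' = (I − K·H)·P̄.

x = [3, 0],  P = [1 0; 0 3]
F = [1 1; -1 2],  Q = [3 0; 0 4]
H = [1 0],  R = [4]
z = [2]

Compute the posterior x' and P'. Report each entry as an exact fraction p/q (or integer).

x' = [26/11, -38/11]
P' = [28/11 20/11; 20/11 162/11]

x̄ = F·x = [3, -3]
P̄ = F·P·Fᵀ + Q = [7 5; 5 17]
y = z − H·x̄ = [-1]
S = H·P̄·Hᵀ + R = [11]
K = P̄·Hᵀ·S⁻¹ = [7/11; 5/11]
x' = x̄ + K·y = [26/11, -38/11]
P' = (I − K·H)·P̄ = [28/11 20/11; 20/11 162/11]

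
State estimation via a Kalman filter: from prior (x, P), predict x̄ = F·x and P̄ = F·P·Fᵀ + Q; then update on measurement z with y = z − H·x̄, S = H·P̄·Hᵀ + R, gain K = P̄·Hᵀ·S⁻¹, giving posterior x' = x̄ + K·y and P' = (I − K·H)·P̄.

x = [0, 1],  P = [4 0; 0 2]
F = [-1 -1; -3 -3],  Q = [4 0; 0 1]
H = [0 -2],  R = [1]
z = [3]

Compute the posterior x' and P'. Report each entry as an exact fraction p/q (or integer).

x̄ = F·x = [-1, -3]
P̄ = F·P·Fᵀ + Q = [10 18; 18 55]
y = z − H·x̄ = [-3]
S = H·P̄·Hᵀ + R = [221]
K = P̄·Hᵀ·S⁻¹ = [-36/221; -110/221]
x' = x̄ + K·y = [-113/221, -333/221]
P' = (I − K·H)·P̄ = [914/221 18/221; 18/221 55/221]

x' = [-113/221, -333/221]
P' = [914/221 18/221; 18/221 55/221]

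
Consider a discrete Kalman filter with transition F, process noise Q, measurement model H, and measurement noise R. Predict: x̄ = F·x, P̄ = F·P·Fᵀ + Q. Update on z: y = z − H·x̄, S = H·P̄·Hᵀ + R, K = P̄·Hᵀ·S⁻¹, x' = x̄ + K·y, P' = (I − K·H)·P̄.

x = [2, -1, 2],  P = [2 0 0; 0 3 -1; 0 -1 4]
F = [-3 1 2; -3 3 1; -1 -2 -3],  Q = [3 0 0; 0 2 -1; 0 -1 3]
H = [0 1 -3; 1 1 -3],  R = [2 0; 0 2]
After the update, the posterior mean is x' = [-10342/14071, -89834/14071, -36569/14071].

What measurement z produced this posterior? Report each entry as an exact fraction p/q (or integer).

x̄ = F·x = [-3, -7, -6]
P̄ = F·P·Fᵀ + Q = [36 28 -17; 28 45 -14; -17 -14 41]
S = H·P̄·Hᵀ + R = [500 577; 577 694]
K = P̄·Hᵀ·S⁻¹ = [-11529/14071 11917/14071; -5977/14071 7301/14071; -6220/14071 2049/14071]
x' − x̄ = [31871/14071, 8663/14071, 47857/14071] = K·y
y = (KᵀK)⁻¹·Kᵀ·(x' − x̄) = [-10, -7]
z = y + H·x̄ = [-10, -7] + [11, 8] = [1, 1]

z = [1, 1]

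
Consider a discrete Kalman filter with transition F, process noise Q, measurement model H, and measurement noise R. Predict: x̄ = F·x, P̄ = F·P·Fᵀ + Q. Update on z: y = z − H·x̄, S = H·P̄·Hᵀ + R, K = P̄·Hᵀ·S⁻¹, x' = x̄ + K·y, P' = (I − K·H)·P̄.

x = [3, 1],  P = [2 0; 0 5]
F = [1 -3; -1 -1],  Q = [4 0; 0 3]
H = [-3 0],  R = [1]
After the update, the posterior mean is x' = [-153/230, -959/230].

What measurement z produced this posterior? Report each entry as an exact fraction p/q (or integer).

z = [2]

x̄ = F·x = [0, -4]
P̄ = F·P·Fᵀ + Q = [51 13; 13 10]
S = H·P̄·Hᵀ + R = [460]
K = P̄·Hᵀ·S⁻¹ = [-153/460; -39/460]
x' − x̄ = [-153/230, -39/230] = K·y
y = (KᵀK)⁻¹·Kᵀ·(x' − x̄) = [2]
z = y + H·x̄ = [2] + [0] = [2]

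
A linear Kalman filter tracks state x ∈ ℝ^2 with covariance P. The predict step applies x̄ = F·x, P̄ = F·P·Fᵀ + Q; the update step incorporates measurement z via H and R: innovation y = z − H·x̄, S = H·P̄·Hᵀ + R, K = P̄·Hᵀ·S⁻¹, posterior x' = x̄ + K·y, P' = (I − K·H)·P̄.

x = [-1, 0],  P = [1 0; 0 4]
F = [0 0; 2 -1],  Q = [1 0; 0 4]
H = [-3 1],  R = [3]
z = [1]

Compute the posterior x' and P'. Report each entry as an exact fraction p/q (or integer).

x' = [-3/8, -1/2]
P' = [5/8 3/2; 3/2 6]

x̄ = F·x = [0, -2]
P̄ = F·P·Fᵀ + Q = [1 0; 0 12]
y = z − H·x̄ = [3]
S = H·P̄·Hᵀ + R = [24]
K = P̄·Hᵀ·S⁻¹ = [-1/8; 1/2]
x' = x̄ + K·y = [-3/8, -1/2]
P' = (I − K·H)·P̄ = [5/8 3/2; 3/2 6]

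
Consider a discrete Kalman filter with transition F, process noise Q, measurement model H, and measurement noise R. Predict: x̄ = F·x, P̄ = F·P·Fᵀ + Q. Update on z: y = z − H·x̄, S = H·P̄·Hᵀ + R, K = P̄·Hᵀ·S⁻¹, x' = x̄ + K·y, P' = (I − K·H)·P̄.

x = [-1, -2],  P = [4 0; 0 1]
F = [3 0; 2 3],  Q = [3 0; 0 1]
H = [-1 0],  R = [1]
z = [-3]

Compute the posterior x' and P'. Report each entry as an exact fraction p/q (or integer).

x̄ = F·x = [-3, -8]
P̄ = F·P·Fᵀ + Q = [39 24; 24 26]
y = z − H·x̄ = [-6]
S = H·P̄·Hᵀ + R = [40]
K = P̄·Hᵀ·S⁻¹ = [-39/40; -3/5]
x' = x̄ + K·y = [57/20, -22/5]
P' = (I − K·H)·P̄ = [39/40 3/5; 3/5 58/5]

x' = [57/20, -22/5]
P' = [39/40 3/5; 3/5 58/5]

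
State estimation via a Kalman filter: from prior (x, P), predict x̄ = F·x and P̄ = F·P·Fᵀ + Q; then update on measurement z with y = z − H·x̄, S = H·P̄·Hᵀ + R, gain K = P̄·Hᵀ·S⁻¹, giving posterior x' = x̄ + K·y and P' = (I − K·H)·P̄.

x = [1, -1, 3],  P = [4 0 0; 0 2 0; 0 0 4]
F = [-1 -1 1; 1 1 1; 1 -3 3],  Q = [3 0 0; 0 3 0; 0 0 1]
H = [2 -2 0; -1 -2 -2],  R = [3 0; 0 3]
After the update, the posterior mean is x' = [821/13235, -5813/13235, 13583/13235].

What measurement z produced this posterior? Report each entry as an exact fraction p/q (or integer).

x̄ = F·x = [3, 3, 13]
P̄ = F·P·Fᵀ + Q = [13 -2 14; -2 13 10; 14 10 59]
S = H·P̄·Hᵀ + R = [123 14; 14 432]
K = P̄·Hᵀ·S⁻¹ = [6739/26470 -4971/52940; -3086/13235 -1248/13235; 1396/13235 -4702/13235]
x' − x̄ = [-38884/13235, -45518/13235, -158472/13235] = K·y
y = (KᵀK)⁻¹·Kᵀ·(x' − x̄) = [1, 34]
z = y + H·x̄ = [1, 34] + [0, -35] = [1, -1]

z = [1, -1]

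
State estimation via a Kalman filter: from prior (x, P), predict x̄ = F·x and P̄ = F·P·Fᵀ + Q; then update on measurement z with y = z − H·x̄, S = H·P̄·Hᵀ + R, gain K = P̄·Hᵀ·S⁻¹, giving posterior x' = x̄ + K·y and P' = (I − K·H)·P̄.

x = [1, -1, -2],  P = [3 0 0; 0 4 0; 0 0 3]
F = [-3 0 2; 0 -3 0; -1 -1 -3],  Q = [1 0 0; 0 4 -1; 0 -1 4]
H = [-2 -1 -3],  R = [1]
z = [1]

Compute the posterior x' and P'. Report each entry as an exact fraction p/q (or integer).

x̄ = F·x = [-7, 3, 6]
P̄ = F·P·Fᵀ + Q = [40 0 -9; 0 40 11; -9 11 38]
y = z − H·x̄ = [8]
S = H·P̄·Hᵀ + R = [501]
K = P̄·Hᵀ·S⁻¹ = [-53/501; -73/501; -107/501]
x' = x̄ + K·y = [-3931/501, 919/501, 2150/501]
P' = (I − K·H)·P̄ = [17231/501 -3869/501 -10180/501; -3869/501 14711/501 -2300/501; -10180/501 -2300/501 7589/501]

x' = [-3931/501, 919/501, 2150/501]
P' = [17231/501 -3869/501 -10180/501; -3869/501 14711/501 -2300/501; -10180/501 -2300/501 7589/501]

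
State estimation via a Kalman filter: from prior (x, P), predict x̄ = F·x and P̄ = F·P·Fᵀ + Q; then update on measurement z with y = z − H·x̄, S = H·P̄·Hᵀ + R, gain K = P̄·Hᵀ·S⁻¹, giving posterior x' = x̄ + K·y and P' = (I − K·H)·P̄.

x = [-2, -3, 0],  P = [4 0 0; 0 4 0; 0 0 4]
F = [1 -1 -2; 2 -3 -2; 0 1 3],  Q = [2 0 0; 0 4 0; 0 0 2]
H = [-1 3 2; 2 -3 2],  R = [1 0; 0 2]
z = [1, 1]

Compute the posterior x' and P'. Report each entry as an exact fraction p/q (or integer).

x̄ = F·x = [1, 5, -3]
P̄ = F·P·Fᵀ + Q = [26 36 -28; 36 72 -36; -28 -36 42]
y = z − H·x̄ = [-7, 20]
S = H·P̄·Hᵀ + R = [307 -264; -264 698]
K = P̄·Hᵀ·S⁻¹ = [-1142/14459 -2752/14459; 1836/14459 -3780/14459; 19348/72295 21404/72295]
x' = x̄ + K·y = [-32587/14459, -16157/14459, 75759/72295]
P' = (I − K·H)·P̄ = [97402/14459 49428/14459 -26012/14459; 49428/14459 26280/14459 -13788/14459; -26012/14459 -13788/14459 48054/72295]

x' = [-32587/14459, -16157/14459, 75759/72295]
P' = [97402/14459 49428/14459 -26012/14459; 49428/14459 26280/14459 -13788/14459; -26012/14459 -13788/14459 48054/72295]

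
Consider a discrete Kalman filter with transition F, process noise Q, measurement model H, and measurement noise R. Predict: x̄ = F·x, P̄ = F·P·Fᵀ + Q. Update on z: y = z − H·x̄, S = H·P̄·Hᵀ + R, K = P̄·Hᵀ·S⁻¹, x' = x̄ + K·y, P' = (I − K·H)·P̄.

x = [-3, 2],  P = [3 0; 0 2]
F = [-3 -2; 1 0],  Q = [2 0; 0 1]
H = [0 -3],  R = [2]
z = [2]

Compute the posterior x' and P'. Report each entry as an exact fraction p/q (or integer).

x̄ = F·x = [5, -3]
P̄ = F·P·Fᵀ + Q = [37 -9; -9 4]
y = z − H·x̄ = [-7]
S = H·P̄·Hᵀ + R = [38]
K = P̄·Hᵀ·S⁻¹ = [27/38; -6/19]
x' = x̄ + K·y = [1/38, -15/19]
P' = (I − K·H)·P̄ = [677/38 -9/19; -9/19 4/19]

x' = [1/38, -15/19]
P' = [677/38 -9/19; -9/19 4/19]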